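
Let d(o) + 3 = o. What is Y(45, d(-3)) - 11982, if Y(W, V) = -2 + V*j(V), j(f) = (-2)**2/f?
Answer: -11980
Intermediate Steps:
d(o) = -3 + o
j(f) = 4/f
Y(W, V) = 2 (Y(W, V) = -2 + V*(4/V) = -2 + 4 = 2)
Y(45, d(-3)) - 11982 = 2 - 11982 = -11980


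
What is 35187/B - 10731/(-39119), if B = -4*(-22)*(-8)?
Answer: -1368925629/27539776 ≈ -49.707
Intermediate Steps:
B = -704 (B = 88*(-8) = -704)
35187/B - 10731/(-39119) = 35187/(-704) - 10731/(-39119) = 35187*(-1/704) - 10731*(-1/39119) = -35187/704 + 10731/39119 = -1368925629/27539776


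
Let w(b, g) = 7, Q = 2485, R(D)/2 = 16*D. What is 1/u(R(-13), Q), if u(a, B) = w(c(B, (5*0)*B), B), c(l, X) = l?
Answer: ⅐ ≈ 0.14286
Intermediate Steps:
R(D) = 32*D (R(D) = 2*(16*D) = 32*D)
u(a, B) = 7
1/u(R(-13), Q) = 1/7 = ⅐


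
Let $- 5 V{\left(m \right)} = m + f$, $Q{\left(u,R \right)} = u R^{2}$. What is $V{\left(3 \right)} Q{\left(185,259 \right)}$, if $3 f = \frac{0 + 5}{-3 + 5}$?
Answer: $- \frac{57085931}{6} \approx -9.5143 \cdot 10^{6}$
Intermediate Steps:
$f = \frac{5}{6}$ ($f = \frac{\left(0 + 5\right) \frac{1}{-3 + 5}}{3} = \frac{5 \cdot \frac{1}{2}}{3} = \frac{1}{3} \cdot \frac{5}{2} = \frac{5}{6} \approx 0.83333$)
$V{\left(m \right)} = - \frac{1}{6} - \frac{m}{5}$ ($V{\left(m \right)} = - \frac{m + \frac{5}{6}}{5} = - \frac{\frac{5}{6} + m}{5} = - \frac{1}{6} - \frac{m}{5}$)
$V{\left(3 \right)} Q{\left(185,259 \right)} = \left(- \frac{1}{6} - \frac{3}{5}\right) 185 \cdot 259^{2} = \left(- \frac{1}{6} - \frac{3}{5}\right) 185 \cdot 67081 = \left(- \frac{23}{30}\right) 12409985 = - \frac{57085931}{6}$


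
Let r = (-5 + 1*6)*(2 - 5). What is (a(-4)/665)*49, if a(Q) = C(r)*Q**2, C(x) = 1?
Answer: 112/95 ≈ 1.1789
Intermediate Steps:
r = -3 (r = (-5 + 6)*(-3) = 1*(-3) = -3)
a(Q) = Q**2 (a(Q) = 1*Q**2 = Q**2)
(a(-4)/665)*49 = ((-4)**2/665)*49 = (16*(1/665))*49 = (16/665)*49 = 112/95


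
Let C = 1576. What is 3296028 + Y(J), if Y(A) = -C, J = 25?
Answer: 3294452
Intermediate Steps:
Y(A) = -1576 (Y(A) = -1*1576 = -1576)
3296028 + Y(J) = 3296028 - 1576 = 3294452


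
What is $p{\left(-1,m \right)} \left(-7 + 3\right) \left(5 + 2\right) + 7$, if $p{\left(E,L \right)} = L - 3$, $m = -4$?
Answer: $203$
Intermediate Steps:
$p{\left(E,L \right)} = -3 + L$
$p{\left(-1,m \right)} \left(-7 + 3\right) \left(5 + 2\right) + 7 = \left(-3 - 4\right) \left(-7 + 3\right) \left(5 + 2\right) + 7 = - 7 \left(\left(-4\right) 7\right) + 7 = \left(-7\right) \left(-28\right) + 7 = 196 + 7 = 203$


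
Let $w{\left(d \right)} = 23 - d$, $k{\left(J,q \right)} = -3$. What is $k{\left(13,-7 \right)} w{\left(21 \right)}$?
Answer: $-6$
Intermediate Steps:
$k{\left(13,-7 \right)} w{\left(21 \right)} = - 3 \left(23 - 21\right) = \left(-3\right) 2 = -6$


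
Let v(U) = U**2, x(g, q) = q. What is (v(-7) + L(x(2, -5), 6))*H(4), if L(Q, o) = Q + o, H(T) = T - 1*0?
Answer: 200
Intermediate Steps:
H(T) = T (H(T) = T + 0 = T)
(v(-7) + L(x(2, -5), 6))*H(4) = ((-7)**2 + (-5 + 6))*4 = (49 + 1)*4 = 50*4 = 200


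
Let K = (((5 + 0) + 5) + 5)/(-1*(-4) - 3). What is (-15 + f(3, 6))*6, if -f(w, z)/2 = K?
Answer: -270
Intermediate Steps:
K = 15 (K = ((5 + 5) + 5)/(4 - 3) = (10 + 5)/1 = 15*1 = 15)
f(w, z) = -30 (f(w, z) = -2*15 = -30)
(-15 + f(3, 6))*6 = (-15 - 30)*6 = -45*6 = -270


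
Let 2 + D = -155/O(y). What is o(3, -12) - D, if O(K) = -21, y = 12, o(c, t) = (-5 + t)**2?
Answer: 5956/21 ≈ 283.62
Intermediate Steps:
D = 113/21 (D = -2 - 155/(-21) = -2 - 155*(-1/21) = -2 + 155/21 = 113/21 ≈ 5.3810)
o(3, -12) - D = (-5 - 12)**2 - 1*113/21 = (-17)**2 - 113/21 = 289 - 113/21 = 5956/21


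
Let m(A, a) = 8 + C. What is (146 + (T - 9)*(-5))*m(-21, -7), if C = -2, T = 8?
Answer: 906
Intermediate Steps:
m(A, a) = 6 (m(A, a) = 8 - 2 = 6)
(146 + (T - 9)*(-5))*m(-21, -7) = (146 + (8 - 9)*(-5))*6 = (146 - 1*(-5))*6 = (146 + 5)*6 = 151*6 = 906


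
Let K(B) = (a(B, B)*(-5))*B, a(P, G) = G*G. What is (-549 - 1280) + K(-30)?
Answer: 133171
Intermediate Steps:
a(P, G) = G²
K(B) = -5*B³ (K(B) = (B²*(-5))*B = (-5*B²)*B = -5*B³)
(-549 - 1280) + K(-30) = (-549 - 1280) - 5*(-30)³ = -1829 - 5*(-27000) = -1829 + 135000 = 133171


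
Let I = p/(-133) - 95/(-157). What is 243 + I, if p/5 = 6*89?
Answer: 4667528/20881 ≈ 223.53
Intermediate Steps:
p = 2670 (p = 5*(6*89) = 5*534 = 2670)
I = -406555/20881 (I = 2670/(-133) - 95/(-157) = 2670*(-1/133) - 95*(-1/157) = -2670/133 + 95/157 = -406555/20881 ≈ -19.470)
243 + I = 243 - 406555/20881 = 4667528/20881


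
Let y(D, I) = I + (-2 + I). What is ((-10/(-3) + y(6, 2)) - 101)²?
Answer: 82369/9 ≈ 9152.1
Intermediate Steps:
y(D, I) = -2 + 2*I
((-10/(-3) + y(6, 2)) - 101)² = ((-10/(-3) + (-2 + 2*2)) - 101)² = ((-10*(-1)/3 + (-2 + 4)) - 101)² = ((-5*(-⅔) + 2) - 101)² = ((10/3 + 2) - 101)² = (16/3 - 101)² = (-287/3)² = 82369/9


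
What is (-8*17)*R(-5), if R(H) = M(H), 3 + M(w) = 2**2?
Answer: -136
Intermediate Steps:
M(w) = 1 (M(w) = -3 + 2**2 = -3 + 4 = 1)
R(H) = 1
(-8*17)*R(-5) = -8*17*1 = -136*1 = -136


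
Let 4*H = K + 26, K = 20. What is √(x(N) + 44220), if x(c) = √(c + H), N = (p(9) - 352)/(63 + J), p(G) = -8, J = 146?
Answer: √(7726295280 + 418*√1708366)/418 ≈ 210.29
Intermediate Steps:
H = 23/2 (H = (20 + 26)/4 = (¼)*46 = 23/2 ≈ 11.500)
N = -360/209 (N = (-8 - 352)/(63 + 146) = -360/209 ≈ -1.7225)
x(c) = √(23/2 + c) (x(c) = √(c + 23/2) = √(23/2 + c))
√(x(N) + 44220) = √(√(46 + 4*(-360/209))/2 + 44220) = √(√(46 - 1440/209)/2 + 44220) = √(√(8174/209)/2 + 44220) = √((√1708366/209)/2 + 44220) = √(√1708366/418 + 44220) = √(44220 + √1708366/418)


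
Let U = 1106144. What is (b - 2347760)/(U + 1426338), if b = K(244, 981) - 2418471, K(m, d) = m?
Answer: -4765987/2532482 ≈ -1.8819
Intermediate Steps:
b = -2418227 (b = 244 - 2418471 = -2418227)
(b - 2347760)/(U + 1426338) = (-2418227 - 2347760)/(1106144 + 1426338) = -4765987/2532482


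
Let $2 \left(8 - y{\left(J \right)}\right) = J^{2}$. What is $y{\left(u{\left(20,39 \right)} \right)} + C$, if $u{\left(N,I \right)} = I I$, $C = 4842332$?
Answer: $\frac{7371239}{2} \approx 3.6856 \cdot 10^{6}$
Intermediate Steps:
$u{\left(N,I \right)} = I^{2}$
$y{\left(J \right)} = 8 - \frac{J^{2}}{2}$
$y{\left(u{\left(20,39 \right)} \right)} + C = \left(8 - \frac{\left(39^{2}\right)^{2}}{2}\right) + 4842332 = \left(8 - \frac{1521^{2}}{2}\right) + 4842332 = \left(8 - \frac{2313441}{2}\right) + 4842332 = - \frac{2313425}{2} + 4842332 = \frac{7371239}{2}$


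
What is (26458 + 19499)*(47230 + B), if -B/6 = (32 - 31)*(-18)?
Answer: 2175512466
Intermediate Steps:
B = 108 (B = -6*(32 - 31)*(-18) = -6*(-18) = 108)
(26458 + 19499)*(47230 + B) = (26458 + 19499)*(47230 + 108) = 45957*47338 = 2175512466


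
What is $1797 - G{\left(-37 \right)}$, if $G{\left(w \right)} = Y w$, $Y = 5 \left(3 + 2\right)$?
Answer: $2722$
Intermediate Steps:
$Y = 25$ ($Y = 5 \cdot 5 = 25$)
$G{\left(w \right)} = 25 w$
$1797 - G{\left(-37 \right)} = 1797 - 25 \left(-37\right) = 1797 - -925 = 1797 + 925 = 2722$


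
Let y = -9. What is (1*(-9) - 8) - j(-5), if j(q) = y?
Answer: -8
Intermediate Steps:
j(q) = -9
(1*(-9) - 8) - j(-5) = (1*(-9) - 8) - 1*(-9) = (-9 - 8) + 9 = -17 + 9 = -8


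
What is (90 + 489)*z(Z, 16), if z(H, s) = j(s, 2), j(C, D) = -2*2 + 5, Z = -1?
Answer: 579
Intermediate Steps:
j(C, D) = 1 (j(C, D) = -4 + 5 = 1)
z(H, s) = 1
(90 + 489)*z(Z, 16) = (90 + 489)*1 = 579*1 = 579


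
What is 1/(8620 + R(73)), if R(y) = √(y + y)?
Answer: 4310/37152127 - √146/74304254 ≈ 0.00011585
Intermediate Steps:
R(y) = √2*√y (R(y) = √(2*y) = √2*√y)
1/(8620 + R(73)) = 1/(8620 + √2*√73) = 1/(8620 + √146)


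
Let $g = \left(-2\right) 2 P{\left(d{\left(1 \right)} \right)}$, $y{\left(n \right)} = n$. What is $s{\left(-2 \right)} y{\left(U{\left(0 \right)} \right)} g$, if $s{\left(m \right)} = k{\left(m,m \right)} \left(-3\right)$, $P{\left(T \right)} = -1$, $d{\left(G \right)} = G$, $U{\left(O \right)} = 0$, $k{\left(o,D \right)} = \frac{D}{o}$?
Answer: $0$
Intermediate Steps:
$s{\left(m \right)} = -3$ ($s{\left(m \right)} = \frac{m}{m} \left(-3\right) = 1 \left(-3\right) = -3$)
$g = 4$ ($g = \left(-2\right) 2 \left(-1\right) = \left(-4\right) \left(-1\right) = 4$)
$s{\left(-2 \right)} y{\left(U{\left(0 \right)} \right)} g = - 3 \cdot 0 \cdot 4 = \left(-3\right) 0 = 0$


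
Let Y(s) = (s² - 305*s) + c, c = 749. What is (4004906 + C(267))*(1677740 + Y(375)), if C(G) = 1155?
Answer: 6829288423079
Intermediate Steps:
Y(s) = 749 + s² - 305*s (Y(s) = (s² - 305*s) + 749 = 749 + s² - 305*s)
(4004906 + C(267))*(1677740 + Y(375)) = (4004906 + 1155)*(1677740 + (749 + 375² - 305*375)) = 4006061*(1677740 + (749 + 140625 - 114375)) = 4006061*(1677740 + 26999) = 4006061*1704739 = 6829288423079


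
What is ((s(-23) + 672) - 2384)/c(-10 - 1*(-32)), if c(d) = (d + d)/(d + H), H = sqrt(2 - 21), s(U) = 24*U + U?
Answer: -2287/2 - 2287*I*sqrt(19)/44 ≈ -1143.5 - 226.56*I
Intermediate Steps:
s(U) = 25*U
H = I*sqrt(19) (H = sqrt(-19) = I*sqrt(19) ≈ 4.3589*I)
c(d) = 2*d/(d + I*sqrt(19)) (c(d) = (d + d)/(d + I*sqrt(19)) = (2*d)/(d + I*sqrt(19)) = 2*d/(d + I*sqrt(19)))
((s(-23) + 672) - 2384)/c(-10 - 1*(-32)) = ((25*(-23) + 672) - 2384)/((2*(-10 - 1*(-32))/((-10 - 1*(-32)) + I*sqrt(19)))) = ((-575 + 672) - 2384)/((2*(-10 + 32)/((-10 + 32) + I*sqrt(19)))) = (97 - 2384)/((2*22/(22 + I*sqrt(19)))) = -(2287/2 + 2287*I*sqrt(19)/44) = -2287*(1/2 + I*sqrt(19)/44) = -2287/2 - 2287*I*sqrt(19)/44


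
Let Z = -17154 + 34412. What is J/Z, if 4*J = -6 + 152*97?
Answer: 7369/34516 ≈ 0.21350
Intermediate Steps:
Z = 17258
J = 7369/2 (J = (-6 + 152*97)/4 = (-6 + 14744)/4 = (¼)*14738 = 7369/2 ≈ 3684.5)
J/Z = (7369/2)/17258 = (7369/2)*(1/17258) = 7369/34516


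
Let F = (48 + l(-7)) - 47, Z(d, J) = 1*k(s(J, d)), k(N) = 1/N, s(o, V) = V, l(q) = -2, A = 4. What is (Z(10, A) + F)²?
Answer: 81/100 ≈ 0.81000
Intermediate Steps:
Z(d, J) = 1/d
F = -1 (F = (48 - 2) - 47 = 46 - 47 = -1)
(Z(10, A) + F)² = (1/10 - 1)² = (⅒ - 1)² = (-9/10)² = 81/100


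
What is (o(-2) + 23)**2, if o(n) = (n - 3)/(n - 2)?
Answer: 9409/16 ≈ 588.06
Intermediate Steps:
o(n) = (-3 + n)/(-2 + n)
(o(-2) + 23)**2 = ((-3 - 2)/(-2 - 2) + 23)**2 = (-5/(-4) + 23)**2 = (-1/4*(-5) + 23)**2 = (5/4 + 23)**2 = (97/4)**2 = 9409/16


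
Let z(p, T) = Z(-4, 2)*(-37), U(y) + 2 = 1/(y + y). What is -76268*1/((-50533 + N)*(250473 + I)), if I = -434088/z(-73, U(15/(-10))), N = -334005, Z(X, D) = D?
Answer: 1410958/1823583982605 ≈ 7.7373e-7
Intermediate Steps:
U(y) = -2 + 1/(2*y) (U(y) = -2 + 1/(y + y) = -2 + 1/(2*y))
z(p, T) = -74 (z(p, T) = 2*(-37) = -74)
I = 217044/37 (I = -434088/(-74) = -434088*(-1/74) = 217044/37 ≈ 5866.1)
-76268*1/((-50533 + N)*(250473 + I)) = -76268*1/((-50533 - 334005)*(250473 + 217044/37)) = -76268/((-384538*9484545/37)) = -76268/(-3647167965210/37) = -76268*(-37/3647167965210) = 1410958/1823583982605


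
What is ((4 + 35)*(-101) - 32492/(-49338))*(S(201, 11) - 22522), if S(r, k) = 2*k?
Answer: 242887362500/2741 ≈ 8.8613e+7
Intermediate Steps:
((4 + 35)*(-101) - 32492/(-49338))*(S(201, 11) - 22522) = ((4 + 35)*(-101) - 32492/(-49338))*(2*11 - 22522) = (39*(-101) - 32492*(-1/49338))*(22 - 22522) = (-3939 + 16246/24669)*(-22500) = -97154945/24669*(-22500) = 242887362500/2741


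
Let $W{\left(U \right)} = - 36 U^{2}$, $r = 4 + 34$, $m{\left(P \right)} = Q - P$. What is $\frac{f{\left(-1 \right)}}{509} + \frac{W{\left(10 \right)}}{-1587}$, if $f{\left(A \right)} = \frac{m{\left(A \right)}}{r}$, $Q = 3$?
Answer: $\frac{11606258}{5115959} \approx 2.2686$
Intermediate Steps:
$m{\left(P \right)} = 3 - P$
$r = 38$
$f{\left(A \right)} = \frac{3}{38} - \frac{A}{38}$ ($f{\left(A \right)} = \frac{3 - A}{38} = \left(3 - A\right) \frac{1}{38} = \frac{3}{38} - \frac{A}{38}$)
$\frac{f{\left(-1 \right)}}{509} + \frac{W{\left(10 \right)}}{-1587} = \frac{\frac{3}{38} - - \frac{1}{38}}{509} + \frac{\left(-36\right) 10^{2}}{-1587} = \left(\frac{3}{38} + \frac{1}{38}\right) \frac{1}{509} + \left(-36\right) 100 \left(- \frac{1}{1587}\right) = \frac{2}{19} \cdot \frac{1}{509} - - \frac{1200}{529} = \frac{2}{9671} + \frac{1200}{529} = \frac{11606258}{5115959}$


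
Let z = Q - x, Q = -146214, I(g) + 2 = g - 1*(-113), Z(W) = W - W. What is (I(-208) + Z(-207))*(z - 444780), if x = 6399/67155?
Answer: 1283252073831/22385 ≈ 5.7326e+7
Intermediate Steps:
Z(W) = 0
x = 2133/22385 (x = 6399*(1/67155) = 2133/22385 ≈ 0.095287)
I(g) = 111 + g (I(g) = -2 + (g - 1*(-113)) = -2 + (g + 113) = -2 + (113 + g) = 111 + g)
z = -3273002523/22385 (z = -146214 - 1*2133/22385 = -146214 - 2133/22385 = -3273002523/22385 ≈ -1.4621e+5)
(I(-208) + Z(-207))*(z - 444780) = ((111 - 208) + 0)*(-3273002523/22385 - 444780) = (-97 + 0)*(-13229402823/22385) = -97*(-13229402823/22385) = 1283252073831/22385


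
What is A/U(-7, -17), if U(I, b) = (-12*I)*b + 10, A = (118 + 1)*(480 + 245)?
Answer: -86275/1418 ≈ -60.843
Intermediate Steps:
A = 86275 (A = 119*725 = 86275)
U(I, b) = 10 - 12*I*b (U(I, b) = -12*I*b + 10 = 10 - 12*I*b)
A/U(-7, -17) = 86275/(10 - 12*(-7)*(-17)) = 86275/(10 - 1428) = 86275/(-1418) = 86275*(-1/1418) = -86275/1418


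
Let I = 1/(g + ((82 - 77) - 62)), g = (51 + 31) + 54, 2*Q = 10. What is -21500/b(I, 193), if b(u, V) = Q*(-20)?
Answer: 215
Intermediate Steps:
Q = 5 (Q = (½)*10 = 5)
g = 136 (g = 82 + 54 = 136)
I = 1/79 (I = 1/(136 + ((82 - 77) - 62)) = 1/(136 + (5 - 62)) = 1/(136 - 57) = 1/79 ≈ 0.012658)
b(u, V) = -100 (b(u, V) = 5*(-20) = -100)
-21500/b(I, 193) = -21500/(-100) = -21500*(-1/100) = 215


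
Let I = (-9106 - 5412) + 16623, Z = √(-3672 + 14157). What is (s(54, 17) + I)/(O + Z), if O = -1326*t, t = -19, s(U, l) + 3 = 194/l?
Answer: 1972048/23508413 - 3992*√1165/399643021 ≈ 0.083546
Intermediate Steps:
s(U, l) = -3 + 194/l
Z = 3*√1165 (Z = √10485 = 3*√1165 ≈ 102.40)
I = 2105 (I = -14518 + 16623 = 2105)
O = 25194 (O = -1326*(-19) = 25194)
(s(54, 17) + I)/(O + Z) = ((-3 + 194/17) + 2105)/(25194 + 3*√1165) = (143/17 + 2105)/(25194 + 3*√1165) = 35928/(17*(25194 + 3*√1165))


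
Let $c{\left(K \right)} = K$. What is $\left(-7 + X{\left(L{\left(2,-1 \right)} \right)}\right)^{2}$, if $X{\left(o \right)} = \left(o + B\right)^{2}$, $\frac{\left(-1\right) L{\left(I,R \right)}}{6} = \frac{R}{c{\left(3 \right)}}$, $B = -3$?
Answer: $36$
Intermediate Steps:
$L{\left(I,R \right)} = - 2 R$ ($L{\left(I,R \right)} = - 6 \frac{R}{3} = - 2 R$)
$X{\left(o \right)} = \left(-3 + o\right)^{2}$ ($X{\left(o \right)} = \left(o - 3\right)^{2} = \left(-3 + o\right)^{2}$)
$\left(-7 + X{\left(L{\left(2,-1 \right)} \right)}\right)^{2} = \left(-7 + \left(-3 - -2\right)^{2}\right)^{2} = \left(-7 + \left(-3 + 2\right)^{2}\right)^{2} = \left(-7 + \left(-1\right)^{2}\right)^{2} = \left(-7 + 1\right)^{2} = \left(-6\right)^{2} = 36$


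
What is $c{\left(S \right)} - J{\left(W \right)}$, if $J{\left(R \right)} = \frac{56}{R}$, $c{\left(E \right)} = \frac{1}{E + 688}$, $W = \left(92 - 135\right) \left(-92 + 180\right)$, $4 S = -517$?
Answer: $\frac{17537}{1057155} \approx 0.016589$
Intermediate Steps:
$S = - \frac{517}{4}$ ($S = \frac{1}{4} \left(-517\right) = - \frac{517}{4} \approx -129.25$)
$W = -3784$ ($W = \left(-43\right) 88 = -3784$)
$c{\left(E \right)} = \frac{1}{688 + E}$
$c{\left(S \right)} - J{\left(W \right)} = \frac{1}{688 - \frac{517}{4}} - \frac{56}{-3784} = \frac{1}{\frac{2235}{4}} - 56 \left(- \frac{1}{3784}\right) = \frac{4}{2235} - - \frac{7}{473} = \frac{4}{2235} + \frac{7}{473} = \frac{17537}{1057155}$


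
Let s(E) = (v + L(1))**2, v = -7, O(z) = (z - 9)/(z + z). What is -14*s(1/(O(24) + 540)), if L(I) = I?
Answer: -504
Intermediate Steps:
O(z) = (-9 + z)/(2*z) (O(z) = (-9 + z)/((2*z)) = (-9 + z)*(1/(2*z)) = (-9 + z)/(2*z))
s(E) = 36 (s(E) = (-7 + 1)**2 = (-6)**2 = 36)
-14*s(1/(O(24) + 540)) = -14*36 = -504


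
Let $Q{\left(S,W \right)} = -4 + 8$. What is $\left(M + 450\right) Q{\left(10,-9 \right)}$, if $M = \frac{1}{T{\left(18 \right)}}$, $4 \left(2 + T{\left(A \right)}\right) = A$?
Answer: $\frac{9008}{5} \approx 1801.6$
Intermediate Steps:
$Q{\left(S,W \right)} = 4$
$T{\left(A \right)} = -2 + \frac{A}{4}$
$M = \frac{2}{5}$ ($M = \frac{1}{-2 + \frac{1}{4} \cdot 18} = \frac{1}{-2 + \frac{9}{2}} = \frac{1}{\frac{5}{2}} = \frac{2}{5} \approx 0.4$)
$\left(M + 450\right) Q{\left(10,-9 \right)} = \left(\frac{2}{5} + 450\right) 4 = \frac{2252}{5} \cdot 4 = \frac{9008}{5}$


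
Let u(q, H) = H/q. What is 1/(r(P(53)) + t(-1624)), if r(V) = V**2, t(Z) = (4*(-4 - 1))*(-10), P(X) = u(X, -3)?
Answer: 2809/561809 ≈ 0.0049999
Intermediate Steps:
P(X) = -3/X
t(Z) = 200 (t(Z) = (4*(-5))*(-10) = -20*(-10) = 200)
1/(r(P(53)) + t(-1624)) = 1/((-3/53)**2 + 200) = 1/(9/2809 + 200) = 1/(561809/2809) = 2809/561809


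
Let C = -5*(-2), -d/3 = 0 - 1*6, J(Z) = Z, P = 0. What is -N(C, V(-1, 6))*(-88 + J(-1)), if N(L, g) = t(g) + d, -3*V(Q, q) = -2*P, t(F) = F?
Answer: 1602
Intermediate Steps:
V(Q, q) = 0 (V(Q, q) = -(-2)*0/3 = -⅓*0 = 0)
d = 18 (d = -3*(0 - 1*6) = -3*(0 - 6) = -3*(-6) = 18)
C = 10
N(L, g) = 18 + g (N(L, g) = g + 18 = 18 + g)
-N(C, V(-1, 6))*(-88 + J(-1)) = -(18 + 0)*(-88 - 1) = -18*(-89) = -1*(-1602) = 1602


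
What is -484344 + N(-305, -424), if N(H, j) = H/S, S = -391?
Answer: -189378199/391 ≈ -4.8434e+5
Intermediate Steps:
N(H, j) = -H/391 (N(H, j) = H/(-391) = H*(-1/391) = -H/391)
-484344 + N(-305, -424) = -484344 - 1/391*(-305) = -484344 + 305/391 = -189378199/391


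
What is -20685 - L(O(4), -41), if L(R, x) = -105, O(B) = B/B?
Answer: -20580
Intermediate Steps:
O(B) = 1
-20685 - L(O(4), -41) = -20685 - 1*(-105) = -20685 + 105 = -20580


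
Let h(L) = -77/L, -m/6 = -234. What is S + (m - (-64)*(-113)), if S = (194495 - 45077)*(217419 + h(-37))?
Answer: 1202004838804/37 ≈ 3.2487e+10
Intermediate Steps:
m = 1404 (m = -6*(-234) = 1404)
S = 1202005054440/37 (S = (194495 - 45077)*(217419 - 77/(-37)) = 149418*(217419 - 77*(-1/37)) = 149418*(217419 + 77/37) = 149418*(8044580/37) = 1202005054440/37 ≈ 3.2487e+10)
S + (m - (-64)*(-113)) = 1202005054440/37 + (1404 - (-64)*(-113)) = 1202005054440/37 + (1404 - 64*113) = 1202005054440/37 + (1404 - 7232) = 1202005054440/37 - 5828 = 1202004838804/37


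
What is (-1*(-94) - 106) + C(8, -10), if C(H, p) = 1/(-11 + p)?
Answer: -253/21 ≈ -12.048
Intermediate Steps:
(-1*(-94) - 106) + C(8, -10) = (-1*(-94) - 106) + 1/(-11 - 10) = (94 - 106) + 1/(-21) = -12 - 1/21 = -253/21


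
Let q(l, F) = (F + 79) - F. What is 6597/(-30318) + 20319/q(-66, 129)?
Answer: 205170093/798374 ≈ 256.98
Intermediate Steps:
q(l, F) = 79 (q(l, F) = (79 + F) - F = 79)
6597/(-30318) + 20319/q(-66, 129) = 6597/(-30318) + 20319/79 = 6597*(-1/30318) + 20319*(1/79) = -2199/10106 + 20319/79 = 205170093/798374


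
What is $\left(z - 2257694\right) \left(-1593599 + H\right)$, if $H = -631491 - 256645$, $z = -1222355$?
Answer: $8636559405015$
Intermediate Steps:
$H = -888136$
$\left(z - 2257694\right) \left(-1593599 + H\right) = \left(-1222355 - 2257694\right) \left(-1593599 - 888136\right) = \left(-3480049\right) \left(-2481735\right) = 8636559405015$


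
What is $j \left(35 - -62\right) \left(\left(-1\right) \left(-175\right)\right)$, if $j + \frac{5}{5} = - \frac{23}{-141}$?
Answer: $- \frac{2003050}{141} \approx -14206.0$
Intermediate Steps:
$j = - \frac{118}{141}$ ($j = -1 - \frac{23}{-141} = -1 - - \frac{23}{141} = -1 + \frac{23}{141} = - \frac{118}{141} \approx -0.83688$)
$j \left(35 - -62\right) \left(\left(-1\right) \left(-175\right)\right) = - \frac{118 \left(35 - -62\right)}{141} \left(\left(-1\right) \left(-175\right)\right) = - \frac{118 \left(35 + 62\right)}{141} \cdot 175 = \left(- \frac{118}{141}\right) 97 \cdot 175 = \left(- \frac{11446}{141}\right) 175 = - \frac{2003050}{141}$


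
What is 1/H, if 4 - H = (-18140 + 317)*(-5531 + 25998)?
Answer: 1/364783345 ≈ 2.7414e-9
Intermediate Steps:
H = 364783345 (H = 4 - (-18140 + 317)*(-5531 + 25998) = 4 - (-17823)*20467 = 4 - 1*(-364783341) = 4 + 364783341 = 364783345)
1/H = 1/364783345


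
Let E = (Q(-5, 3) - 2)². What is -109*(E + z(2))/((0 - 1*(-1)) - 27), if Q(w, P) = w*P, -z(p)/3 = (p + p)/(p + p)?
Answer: 1199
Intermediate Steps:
z(p) = -3 (z(p) = -3*(p + p)/(p + p) = -3*2*p/(2*p) = -3*2*p*1/(2*p) = -3*1 = -3)
Q(w, P) = P*w
E = 289 (E = (3*(-5) - 2)² = (-15 - 2)² = (-17)² = 289)
-109*(E + z(2))/((0 - 1*(-1)) - 27) = -109*(289 - 3)/((0 - 1*(-1)) - 27) = -31174/((0 + 1) - 27) = -31174/(1 - 27) = -31174/(-26) = -31174*(-1)/26 = -109*(-11) = 1199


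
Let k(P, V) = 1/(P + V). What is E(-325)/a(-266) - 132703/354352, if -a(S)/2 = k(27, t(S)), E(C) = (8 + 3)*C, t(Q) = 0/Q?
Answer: 17101780697/354352 ≈ 48262.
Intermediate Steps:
t(Q) = 0
E(C) = 11*C
a(S) = -2/27 (a(S) = -2/(27 + 0) = -2/27)
E(-325)/a(-266) - 132703/354352 = (11*(-325))/(-2/27) - 132703/354352 = -3575*(-27/2) - 132703*1/354352 = 96525/2 - 132703/354352 = 17101780697/354352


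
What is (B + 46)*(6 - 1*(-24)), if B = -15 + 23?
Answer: 1620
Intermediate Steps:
B = 8
(B + 46)*(6 - 1*(-24)) = (8 + 46)*(6 - 1*(-24)) = 54*(6 + 24) = 54*30 = 1620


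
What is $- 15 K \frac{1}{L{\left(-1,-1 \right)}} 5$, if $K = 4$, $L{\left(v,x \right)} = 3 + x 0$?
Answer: $-100$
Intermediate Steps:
$L{\left(v,x \right)} = 3$ ($L{\left(v,x \right)} = 3 + 0 = 3$)
$- 15 K \frac{1}{L{\left(-1,-1 \right)}} 5 = \left(-15\right) 4 \cdot \frac{1}{3} \cdot 5 = - 60 \cdot \frac{1}{3} \cdot 5 = \left(-60\right) \frac{5}{3} = -100$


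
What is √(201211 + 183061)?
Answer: 4*√24017 ≈ 619.90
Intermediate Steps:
√(201211 + 183061) = √384272 = 4*√24017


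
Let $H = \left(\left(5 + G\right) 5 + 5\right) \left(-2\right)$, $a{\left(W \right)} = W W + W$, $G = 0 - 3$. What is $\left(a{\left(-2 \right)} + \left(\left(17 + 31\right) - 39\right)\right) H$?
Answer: $-330$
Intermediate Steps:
$G = -3$ ($G = 0 - 3 = -3$)
$a{\left(W \right)} = W + W^{2}$ ($a{\left(W \right)} = W^{2} + W = W + W^{2}$)
$H = -30$ ($H = \left(\left(5 - 3\right) 5 + 5\right) \left(-2\right) = \left(2 \cdot 5 + 5\right) \left(-2\right) = \left(10 + 5\right) \left(-2\right) = 15 \left(-2\right) = -30$)
$\left(a{\left(-2 \right)} + \left(\left(17 + 31\right) - 39\right)\right) H = \left(- 2 \left(1 - 2\right) + \left(\left(17 + 31\right) - 39\right)\right) \left(-30\right) = \left(\left(-2\right) \left(-1\right) + \left(48 - 39\right)\right) \left(-30\right) = \left(2 + 9\right) \left(-30\right) = 11 \left(-30\right) = -330$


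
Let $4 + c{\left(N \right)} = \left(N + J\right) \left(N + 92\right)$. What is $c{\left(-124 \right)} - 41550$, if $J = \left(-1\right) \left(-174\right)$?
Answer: $-43154$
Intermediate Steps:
$J = 174$
$c{\left(N \right)} = -4 + \left(92 + N\right) \left(174 + N\right)$ ($c{\left(N \right)} = -4 + \left(N + 174\right) \left(N + 92\right) = -4 + \left(174 + N\right) \left(92 + N\right) = -4 + \left(92 + N\right) \left(174 + N\right)$)
$c{\left(-124 \right)} - 41550 = \left(16004 + \left(-124\right)^{2} + 266 \left(-124\right)\right) - 41550 = \left(16004 + 15376 - 32984\right) - 41550 = -1604 - 41550 = -43154$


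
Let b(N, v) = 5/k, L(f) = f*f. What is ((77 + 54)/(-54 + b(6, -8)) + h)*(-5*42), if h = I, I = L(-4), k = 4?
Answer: -598920/211 ≈ -2838.5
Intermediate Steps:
L(f) = f**2
b(N, v) = 5/4
I = 16 (I = (-4)**2 = 16)
h = 16
((77 + 54)/(-54 + b(6, -8)) + h)*(-5*42) = ((77 + 54)/(-54 + 5/4) + 16)*(-5*42) = (131/(-211/4) + 16)*(-210) = (131*(-4/211) + 16)*(-210) = (-524/211 + 16)*(-210) = (2852/211)*(-210) = -598920/211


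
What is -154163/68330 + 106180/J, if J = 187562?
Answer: -10829920603/6408055730 ≈ -1.6900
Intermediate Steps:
-154163/68330 + 106180/J = -154163/68330 + 106180/187562 = -154163*1/68330 + 106180*(1/187562) = -154163/68330 + 53090/93781 = -10829920603/6408055730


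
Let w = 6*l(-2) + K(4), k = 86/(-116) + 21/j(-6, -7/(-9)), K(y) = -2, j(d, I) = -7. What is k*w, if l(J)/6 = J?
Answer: 8029/29 ≈ 276.86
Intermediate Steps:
l(J) = 6*J
k = -217/58 (k = 86/(-116) + 21/(-7) = 86*(-1/116) + 21*(-⅐) = -43/58 - 3 = -217/58 ≈ -3.7414)
w = -74 (w = 6*(6*(-2)) - 2 = 6*(-12) - 2 = -72 - 2 = -74)
k*w = -217/58*(-74) = 8029/29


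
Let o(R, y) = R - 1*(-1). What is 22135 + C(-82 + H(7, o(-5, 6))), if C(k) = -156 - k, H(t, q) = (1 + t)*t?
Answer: 22005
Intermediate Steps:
o(R, y) = 1 + R (o(R, y) = R + 1 = 1 + R)
H(t, q) = t*(1 + t)
22135 + C(-82 + H(7, o(-5, 6))) = 22135 + (-156 - (-82 + 7*(1 + 7))) = 22135 + (-156 - (-82 + 7*8)) = 22135 + (-156 - (-82 + 56)) = 22135 + (-156 - 1*(-26)) = 22135 + (-156 + 26) = 22135 - 130 = 22005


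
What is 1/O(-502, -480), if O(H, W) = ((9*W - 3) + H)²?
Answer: 1/23280625 ≈ 4.2954e-8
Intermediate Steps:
O(H, W) = (-3 + H + 9*W)² (O(H, W) = ((-3 + 9*W) + H)² = (-3 + H + 9*W)²)
1/O(-502, -480) = 1/((-3 - 502 + 9*(-480))²) = 1/((-3 - 502 - 4320)²) = 1/((-4825)²) = 1/23280625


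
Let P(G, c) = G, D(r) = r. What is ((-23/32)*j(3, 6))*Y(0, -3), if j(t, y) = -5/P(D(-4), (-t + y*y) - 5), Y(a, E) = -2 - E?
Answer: -115/128 ≈ -0.89844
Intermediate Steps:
j(t, y) = 5/4 (j(t, y) = -5/(-4) = -5*(-¼) = 5/4)
((-23/32)*j(3, 6))*Y(0, -3) = (-23/32*(5/4))*(-2 - 1*(-3)) = (-23*1/32*(5/4))*(-2 + 3) = -23/32*5/4*1 = -115/128*1 = -115/128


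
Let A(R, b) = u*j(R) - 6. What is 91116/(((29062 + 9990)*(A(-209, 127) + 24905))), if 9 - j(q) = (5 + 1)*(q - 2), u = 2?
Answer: 22779/267984587 ≈ 8.5001e-5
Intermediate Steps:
j(q) = 21 - 6*q (j(q) = 9 - (5 + 1)*(q - 2) = 9 - 6*(-2 + q) = 9 - (-12 + 6*q) = 9 + (12 - 6*q) = 21 - 6*q)
A(R, b) = 36 - 12*R (A(R, b) = 2*(21 - 6*R) - 6 = (42 - 12*R) - 6 = 36 - 12*R)
91116/(((29062 + 9990)*(A(-209, 127) + 24905))) = 91116/(((29062 + 9990)*((36 - 12*(-209)) + 24905))) = 91116/((39052*((36 + 2508) + 24905))) = 91116/((39052*(2544 + 24905))) = 91116/((39052*27449)) = 91116/1071938348 = 91116*(1/1071938348) = 22779/267984587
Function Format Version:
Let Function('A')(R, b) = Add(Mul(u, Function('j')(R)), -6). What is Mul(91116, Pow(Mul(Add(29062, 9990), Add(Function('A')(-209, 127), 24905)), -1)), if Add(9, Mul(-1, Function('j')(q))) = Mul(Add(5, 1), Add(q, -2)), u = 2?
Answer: Rational(22779, 267984587) ≈ 8.5001e-5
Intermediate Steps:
Function('j')(q) = Add(21, Mul(-6, q)) (Function('j')(q) = Add(9, Mul(-1, Mul(Add(5, 1), Add(q, -2)))) = Add(9, Mul(-1, Mul(6, Add(-2, q)))) = Add(9, Mul(-1, Add(-12, Mul(6, q)))) = Add(9, Add(12, Mul(-6, q))) = Add(21, Mul(-6, q)))
Function('A')(R, b) = Add(36, Mul(-12, R)) (Function('A')(R, b) = Add(Mul(2, Add(21, Mul(-6, R))), -6) = Add(Add(42, Mul(-12, R)), -6) = Add(36, Mul(-12, R)))
Mul(91116, Pow(Mul(Add(29062, 9990), Add(Function('A')(-209, 127), 24905)), -1)) = Mul(91116, Pow(Mul(Add(29062, 9990), Add(Add(36, Mul(-12, -209)), 24905)), -1)) = Mul(91116, Pow(Mul(39052, Add(Add(36, 2508), 24905)), -1)) = Mul(91116, Pow(Mul(39052, Add(2544, 24905)), -1)) = Mul(91116, Pow(Mul(39052, 27449), -1)) = Mul(91116, Pow(1071938348, -1)) = Mul(91116, Rational(1, 1071938348)) = Rational(22779, 267984587)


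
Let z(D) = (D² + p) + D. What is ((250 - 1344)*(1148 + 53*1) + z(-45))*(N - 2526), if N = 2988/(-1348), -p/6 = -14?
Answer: 1117690966470/337 ≈ 3.3166e+9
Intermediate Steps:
p = 84 (p = -6*(-14) = 84)
N = -747/337 (N = 2988*(-1/1348) = -747/337 ≈ -2.2166)
z(D) = 84 + D + D² (z(D) = (D² + 84) + D = (84 + D²) + D = 84 + D + D²)
((250 - 1344)*(1148 + 53*1) + z(-45))*(N - 2526) = ((250 - 1344)*(1148 + 53*1) + (84 - 45 + (-45)²))*(-747/337 - 2526) = (-1094*(1148 + 53) + (84 - 45 + 2025))*(-852009/337) = (-1094*1201 + 2064)*(-852009/337) = (-1313894 + 2064)*(-852009/337) = -1311830*(-852009/337) = 1117690966470/337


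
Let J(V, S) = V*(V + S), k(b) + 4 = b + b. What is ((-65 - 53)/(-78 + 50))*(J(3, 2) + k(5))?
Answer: 177/2 ≈ 88.500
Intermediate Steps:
k(b) = -4 + 2*b (k(b) = -4 + (b + b) = -4 + 2*b)
J(V, S) = V*(S + V)
((-65 - 53)/(-78 + 50))*(J(3, 2) + k(5)) = ((-65 - 53)/(-78 + 50))*(3*(2 + 3) + (-4 + 2*5)) = (-118/(-28))*(3*5 + (-4 + 10)) = (-118*(-1/28))*(15 + 6) = (59/14)*21 = 177/2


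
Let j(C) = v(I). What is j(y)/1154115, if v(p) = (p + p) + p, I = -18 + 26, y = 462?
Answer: 8/384705 ≈ 2.0795e-5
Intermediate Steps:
I = 8
v(p) = 3*p (v(p) = 2*p + p = 3*p)
j(C) = 24 (j(C) = 3*8 = 24)
j(y)/1154115 = 24/1154115 = 24*(1/1154115) = 8/384705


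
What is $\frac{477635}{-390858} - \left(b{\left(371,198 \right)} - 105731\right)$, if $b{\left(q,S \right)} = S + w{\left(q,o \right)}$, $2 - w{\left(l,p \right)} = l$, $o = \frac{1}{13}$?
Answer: $\frac{41392166281}{390858} \approx 1.059 \cdot 10^{5}$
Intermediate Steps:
$o = \frac{1}{13} \approx 0.076923$
$w{\left(l,p \right)} = 2 - l$
$b{\left(q,S \right)} = 2 + S - q$ ($b{\left(q,S \right)} = S - \left(-2 + q\right) = 2 + S - q$)
$\frac{477635}{-390858} - \left(b{\left(371,198 \right)} - 105731\right) = \frac{477635}{-390858} - \left(\left(2 + 198 - 371\right) - 105731\right) = 477635 \left(- \frac{1}{390858}\right) - \left(\left(2 + 198 - 371\right) - 105731\right) = - \frac{477635}{390858} - \left(-171 - 105731\right) = - \frac{477635}{390858} - -105902 = - \frac{477635}{390858} + 105902 = \frac{41392166281}{390858}$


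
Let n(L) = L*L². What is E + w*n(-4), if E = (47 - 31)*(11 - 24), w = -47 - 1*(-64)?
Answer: -1296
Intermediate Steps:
w = 17 (w = -47 + 64 = 17)
E = -208 (E = 16*(-13) = -208)
n(L) = L³
E + w*n(-4) = -208 + 17*(-4)³ = -208 + 17*(-64) = -208 - 1088 = -1296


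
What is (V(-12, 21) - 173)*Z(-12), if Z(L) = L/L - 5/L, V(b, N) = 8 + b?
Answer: -1003/4 ≈ -250.75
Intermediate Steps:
Z(L) = 1 - 5/L
(V(-12, 21) - 173)*Z(-12) = ((8 - 12) - 173)*((-5 - 12)/(-12)) = (-4 - 173)*(-1/12*(-17)) = -177*17/12 = -1003/4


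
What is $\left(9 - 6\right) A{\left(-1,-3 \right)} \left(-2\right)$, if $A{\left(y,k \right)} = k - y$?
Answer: $12$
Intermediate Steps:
$\left(9 - 6\right) A{\left(-1,-3 \right)} \left(-2\right) = \left(9 - 6\right) \left(-3 - -1\right) \left(-2\right) = \left(9 - 6\right) \left(-3 + 1\right) \left(-2\right) = 3 \left(-2\right) \left(-2\right) = \left(-6\right) \left(-2\right) = 12$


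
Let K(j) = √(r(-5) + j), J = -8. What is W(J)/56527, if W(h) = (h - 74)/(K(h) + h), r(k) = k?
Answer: 656/4352579 + 82*I*√13/4352579 ≈ 0.00015072 + 6.7926e-5*I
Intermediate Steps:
K(j) = √(-5 + j)
W(h) = (-74 + h)/(h + √(-5 + h)) (W(h) = (h - 74)/(√(-5 + h) + h) = (-74 + h)/(h + √(-5 + h)))
W(J)/56527 = ((-74 - 8)/(-8 + √(-5 - 8)))/56527 = (-82/(-8 + √(-13)))*(1/56527) = (-82/(-8 + I*√13))*(1/56527) = -82/(-8 + I*√13)*(1/56527) = -82/(56527*(-8 + I*√13))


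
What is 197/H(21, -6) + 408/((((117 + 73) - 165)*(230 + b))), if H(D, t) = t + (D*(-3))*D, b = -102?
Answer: -11021/531600 ≈ -0.020732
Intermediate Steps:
H(D, t) = t - 3*D² (H(D, t) = t + (-3*D)*D = t - 3*D²)
197/H(21, -6) + 408/((((117 + 73) - 165)*(230 + b))) = 197/(-6 - 3*21²) + 408/((((117 + 73) - 165)*(230 - 102))) = 197/(-6 - 3*441) + 408/(((190 - 165)*128)) = 197/(-6 - 1323) + 408/((25*128)) = 197/(-1329) + 408/3200 = 197*(-1/1329) + 408*(1/3200) = -197/1329 + 51/400 = -11021/531600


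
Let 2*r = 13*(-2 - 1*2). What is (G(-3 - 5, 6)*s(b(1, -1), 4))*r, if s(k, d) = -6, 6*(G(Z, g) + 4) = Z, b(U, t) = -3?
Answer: -832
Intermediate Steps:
G(Z, g) = -4 + Z/6
r = -26 (r = (13*(-2 - 1*2))/2 = (13*(-2 - 2))/2 = (13*(-4))/2 = (½)*(-52) = -26)
(G(-3 - 5, 6)*s(b(1, -1), 4))*r = ((-4 + (-3 - 5)/6)*(-6))*(-26) = ((-4 + (⅙)*(-8))*(-6))*(-26) = ((-4 - 4/3)*(-6))*(-26) = -16/3*(-6)*(-26) = 32*(-26) = -832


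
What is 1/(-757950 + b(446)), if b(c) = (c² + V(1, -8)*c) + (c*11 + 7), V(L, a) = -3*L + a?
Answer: -1/559027 ≈ -1.7888e-6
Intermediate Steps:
V(L, a) = a - 3*L
b(c) = 7 + c² (b(c) = (c² + (-8 - 3*1)*c) + (c*11 + 7) = (c² + (-8 - 3)*c) + (11*c + 7) = (c² - 11*c) + (7 + 11*c) = 7 + c²)
1/(-757950 + b(446)) = 1/(-757950 + (7 + 446²)) = 1/(-757950 + (7 + 198916)) = 1/(-757950 + 198923) = 1/(-559027) = -1/559027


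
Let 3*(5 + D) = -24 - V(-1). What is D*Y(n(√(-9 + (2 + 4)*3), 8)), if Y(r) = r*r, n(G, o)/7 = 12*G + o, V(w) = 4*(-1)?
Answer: -3320240/3 ≈ -1.1067e+6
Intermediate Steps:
V(w) = -4
n(G, o) = 7*o + 84*G (n(G, o) = 7*(12*G + o) = 7*(o + 12*G) = 7*o + 84*G)
Y(r) = r²
D = -35/3 (D = -5 + (-24 - 1*(-4))/3 = -5 + (-24 + 4)/3 = -5 + (⅓)*(-20) = -5 - 20/3 = -35/3 ≈ -11.667)
D*Y(n(√(-9 + (2 + 4)*3), 8)) = -35*(7*8 + 84*√(-9 + (2 + 4)*3))²/3 = -35*(56 + 84*√(-9 + 6*3))²/3 = -35*(56 + 84*√(-9 + 18))²/3 = -35*(56 + 84*√9)²/3 = -35*(56 + 84*3)²/3 = -35*(56 + 252)²/3 = -35/3*308² = -35/3*94864 = -3320240/3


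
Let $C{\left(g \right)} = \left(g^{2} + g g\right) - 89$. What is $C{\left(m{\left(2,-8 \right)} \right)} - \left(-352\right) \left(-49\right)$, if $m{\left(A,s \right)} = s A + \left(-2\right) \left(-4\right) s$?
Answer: $-4537$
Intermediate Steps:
$m{\left(A,s \right)} = 8 s + A s$ ($m{\left(A,s \right)} = A s + 8 s = 8 s + A s$)
$C{\left(g \right)} = -89 + 2 g^{2}$ ($C{\left(g \right)} = \left(g^{2} + g^{2}\right) - 89 = 2 g^{2} - 89 = -89 + 2 g^{2}$)
$C{\left(m{\left(2,-8 \right)} \right)} - \left(-352\right) \left(-49\right) = \left(-89 + 2 \left(- 8 \left(8 + 2\right)\right)^{2}\right) - \left(-352\right) \left(-49\right) = \left(-89 + 2 \left(\left(-8\right) 10\right)^{2}\right) - 17248 = \left(-89 + 2 \left(-80\right)^{2}\right) - 17248 = \left(-89 + 2 \cdot 6400\right) - 17248 = \left(-89 + 12800\right) - 17248 = 12711 - 17248 = -4537$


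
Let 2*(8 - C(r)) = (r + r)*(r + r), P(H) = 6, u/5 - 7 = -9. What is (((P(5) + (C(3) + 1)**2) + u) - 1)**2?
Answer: 5776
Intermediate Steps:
u = -10 (u = 35 + 5*(-9) = 35 - 45 = -10)
C(r) = 8 - 2*r**2 (C(r) = 8 - (r + r)*(r + r)/2 = 8 - 2*r*2*r/2 = 8 - 2*r**2)
(((P(5) + (C(3) + 1)**2) + u) - 1)**2 = (((6 + ((8 - 2*3**2) + 1)**2) - 10) - 1)**2 = (((6 + ((8 - 2*9) + 1)**2) - 10) - 1)**2 = (((6 + ((8 - 18) + 1)**2) - 10) - 1)**2 = (((6 + (-10 + 1)**2) - 10) - 1)**2 = (((6 + (-9)**2) - 10) - 1)**2 = (((6 + 81) - 10) - 1)**2 = ((87 - 10) - 1)**2 = (77 - 1)**2 = 76**2 = 5776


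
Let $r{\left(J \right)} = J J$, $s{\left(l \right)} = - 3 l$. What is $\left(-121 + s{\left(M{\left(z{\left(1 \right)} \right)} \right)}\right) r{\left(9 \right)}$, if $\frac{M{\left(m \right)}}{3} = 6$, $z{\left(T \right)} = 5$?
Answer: $-14175$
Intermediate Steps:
$M{\left(m \right)} = 18$ ($M{\left(m \right)} = 3 \cdot 6 = 18$)
$r{\left(J \right)} = J^{2}$
$\left(-121 + s{\left(M{\left(z{\left(1 \right)} \right)} \right)}\right) r{\left(9 \right)} = \left(-121 - 54\right) 9^{2} = \left(-121 - 54\right) 81 = \left(-175\right) 81 = -14175$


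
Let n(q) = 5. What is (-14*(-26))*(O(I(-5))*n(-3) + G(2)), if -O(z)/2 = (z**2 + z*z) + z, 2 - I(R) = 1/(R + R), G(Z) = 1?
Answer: -196924/5 ≈ -39385.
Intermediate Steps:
I(R) = 2 - 1/(2*R) (I(R) = 2 - 1/(R + R) = 2 - 1/(2*R))
O(z) = -4*z**2 - 2*z (O(z) = -2*((z**2 + z*z) + z) = -2*((z**2 + z**2) + z) = -2*(2*z**2 + z) = -2*(z + 2*z**2) = -4*z**2 - 2*z)
(-14*(-26))*(O(I(-5))*n(-3) + G(2)) = (-14*(-26))*(-2*(2 - 1/2/(-5))*(1 + 2*(2 - 1/2/(-5)))*5 + 1) = 364*(-2*(2 - 1/2*(-1/5))*(1 + 2*(2 - 1/2*(-1/5)))*5 + 1) = 364*(-2*(2 + 1/10)*(1 + 2*(2 + 1/10))*5 + 1) = 364*(-2*21/10*(1 + 2*(21/10))*5 + 1) = 364*(-2*21/10*(1 + 21/5)*5 + 1) = 364*(-2*21/10*26/5*5 + 1) = 364*(-546/25*5 + 1) = 364*(-546/5 + 1) = 364*(-541/5) = -196924/5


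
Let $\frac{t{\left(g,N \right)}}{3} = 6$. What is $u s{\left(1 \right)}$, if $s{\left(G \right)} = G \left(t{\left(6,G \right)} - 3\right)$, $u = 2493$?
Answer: $37395$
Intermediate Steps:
$t{\left(g,N \right)} = 18$ ($t{\left(g,N \right)} = 3 \cdot 6 = 18$)
$s{\left(G \right)} = 15 G$ ($s{\left(G \right)} = G \left(18 - 3\right) = G 15 = 15 G$)
$u s{\left(1 \right)} = 2493 \cdot 15 \cdot 1 = 2493 \cdot 15 = 37395$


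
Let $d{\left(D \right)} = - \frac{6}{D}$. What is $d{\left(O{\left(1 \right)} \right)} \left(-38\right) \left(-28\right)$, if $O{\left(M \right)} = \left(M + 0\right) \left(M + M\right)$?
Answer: $-3192$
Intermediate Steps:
$O{\left(M \right)} = 2 M^{2}$ ($O{\left(M \right)} = M 2 M = 2 M^{2}$)
$d{\left(O{\left(1 \right)} \right)} \left(-38\right) \left(-28\right) = - \frac{6}{2 \cdot 1^{2}} \left(-38\right) \left(-28\right) = - \frac{6}{2 \cdot 1} \left(-38\right) \left(-28\right) = - \frac{6}{2} \left(-38\right) \left(-28\right) = \left(-6\right) \frac{1}{2} \left(-38\right) \left(-28\right) = \left(-3\right) \left(-38\right) \left(-28\right) = 114 \left(-28\right) = -3192$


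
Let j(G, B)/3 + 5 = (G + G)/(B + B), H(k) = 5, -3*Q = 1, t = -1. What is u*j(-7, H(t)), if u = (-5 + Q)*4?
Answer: 2048/5 ≈ 409.60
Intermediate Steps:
Q = -1/3 (Q = -1/3*1 = -1/3 ≈ -0.33333)
j(G, B) = -15 + 3*G/B (j(G, B) = -15 + 3*((G + G)/(B + B)) = -15 + 3*((2*G)/((2*B))) = -15 + 3*((2*G)*(1/(2*B))) = -15 + 3*(G/B) = -15 + 3*G/B)
u = -64/3 (u = (-5 - 1/3)*4 = -16/3*4 = -64/3 ≈ -21.333)
u*j(-7, H(t)) = -64*(-15 + 3*(-7)/5)/3 = -64*(-15 + 3*(-7)*(1/5))/3 = -64*(-15 - 21/5)/3 = -64/3*(-96/5) = 2048/5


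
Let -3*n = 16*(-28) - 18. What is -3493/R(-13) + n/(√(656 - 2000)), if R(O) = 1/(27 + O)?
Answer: -48902 - 233*I*√21/252 ≈ -48902.0 - 4.2371*I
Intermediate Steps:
n = 466/3 (n = -(16*(-28) - 18)/3 = -(-448 - 18)/3 = -⅓*(-466) = 466/3 ≈ 155.33)
-3493/R(-13) + n/(√(656 - 2000)) = -3493/(1/(27 - 13)) + 466/(3*(√(656 - 2000))) = -3493/(1/14) + 466/(3*(√(-1344))) = -3493/1/14 + 466/(3*((8*I*√21))) = -3493*14 + 466*(-I*√21/168)/3 = -48902 - 233*I*√21/252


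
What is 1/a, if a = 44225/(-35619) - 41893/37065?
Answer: -440072745/1043795464 ≈ -0.42161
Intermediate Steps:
a = -1043795464/440072745 (a = 44225*(-1/35619) - 41893*1/37065 = -44225/35619 - 41893/37065 = -1043795464/440072745 ≈ -2.3719)
1/a = 1/(-1043795464/440072745) = -440072745/1043795464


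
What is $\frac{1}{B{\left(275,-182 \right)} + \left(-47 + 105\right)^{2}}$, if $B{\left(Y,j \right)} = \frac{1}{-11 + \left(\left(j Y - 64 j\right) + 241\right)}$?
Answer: $\frac{38172}{128410607} \approx 0.00029727$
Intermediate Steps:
$B{\left(Y,j \right)} = \frac{1}{230 - 64 j + Y j}$ ($B{\left(Y,j \right)} = \frac{1}{-11 + \left(\left(Y j - 64 j\right) + 241\right)} = \frac{1}{-11 + \left(\left(- 64 j + Y j\right) + 241\right)} = \frac{1}{-11 + \left(241 - 64 j + Y j\right)} = \frac{1}{230 - 64 j + Y j}$)
$\frac{1}{B{\left(275,-182 \right)} + \left(-47 + 105\right)^{2}} = \frac{1}{\frac{1}{230 - -11648 + 275 \left(-182\right)} + \left(-47 + 105\right)^{2}} = \frac{1}{\frac{1}{230 + 11648 - 50050} + 58^{2}} = \frac{1}{\frac{1}{-38172} + 3364} = \frac{1}{- \frac{1}{38172} + 3364} = \frac{1}{\frac{128410607}{38172}} = \frac{38172}{128410607}$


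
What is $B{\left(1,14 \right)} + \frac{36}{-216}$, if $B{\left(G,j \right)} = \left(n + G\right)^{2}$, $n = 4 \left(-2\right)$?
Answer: $\frac{293}{6} \approx 48.833$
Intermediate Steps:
$n = -8$
$B{\left(G,j \right)} = \left(-8 + G\right)^{2}$
$B{\left(1,14 \right)} + \frac{36}{-216} = \left(-8 + 1\right)^{2} + \frac{36}{-216} = \left(-7\right)^{2} + 36 \left(- \frac{1}{216}\right) = 49 - \frac{1}{6} = \frac{293}{6}$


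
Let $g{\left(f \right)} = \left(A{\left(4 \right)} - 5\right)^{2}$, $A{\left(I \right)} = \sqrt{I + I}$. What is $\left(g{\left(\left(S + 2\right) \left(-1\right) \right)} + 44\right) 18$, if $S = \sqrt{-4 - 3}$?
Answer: $1386 - 360 \sqrt{2} \approx 876.88$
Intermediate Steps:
$S = i \sqrt{7}$ ($S = \sqrt{-7} = i \sqrt{7} \approx 2.6458 i$)
$A{\left(I \right)} = \sqrt{2} \sqrt{I}$ ($A{\left(I \right)} = \sqrt{2 I} = \sqrt{2} \sqrt{I}$)
$g{\left(f \right)} = \left(-5 + 2 \sqrt{2}\right)^{2}$ ($g{\left(f \right)} = \left(\sqrt{2} \sqrt{4} - 5\right)^{2} = \left(\sqrt{2} \cdot 2 - 5\right)^{2} = \left(2 \sqrt{2} - 5\right)^{2} = \left(-5 + 2 \sqrt{2}\right)^{2}$)
$\left(g{\left(\left(S + 2\right) \left(-1\right) \right)} + 44\right) 18 = \left(\left(33 - 20 \sqrt{2}\right) + 44\right) 18 = \left(77 - 20 \sqrt{2}\right) 18 = 1386 - 360 \sqrt{2}$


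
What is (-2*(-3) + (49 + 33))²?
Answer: 7744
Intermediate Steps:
(-2*(-3) + (49 + 33))² = (6 + 82)² = 88² = 7744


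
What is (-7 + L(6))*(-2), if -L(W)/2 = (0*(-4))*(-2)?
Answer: 14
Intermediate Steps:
L(W) = 0 (L(W) = -2*0*(-4)*(-2) = -0*(-2) = -2*0 = 0)
(-7 + L(6))*(-2) = (-7 + 0)*(-2) = -7*(-2) = 14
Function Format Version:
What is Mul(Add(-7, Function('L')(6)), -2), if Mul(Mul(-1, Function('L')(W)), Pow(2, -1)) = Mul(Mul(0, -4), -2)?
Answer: 14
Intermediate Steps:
Function('L')(W) = 0 (Function('L')(W) = Mul(-2, Mul(Mul(0, -4), -2)) = Mul(-2, Mul(0, -2)) = Mul(-2, 0) = 0)
Mul(Add(-7, Function('L')(6)), -2) = Mul(Add(-7, 0), -2) = Mul(-7, -2) = 14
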